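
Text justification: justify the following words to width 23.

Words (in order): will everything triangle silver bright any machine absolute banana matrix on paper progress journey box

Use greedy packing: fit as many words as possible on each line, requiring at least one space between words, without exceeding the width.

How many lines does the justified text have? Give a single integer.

Line 1: ['will', 'everything'] (min_width=15, slack=8)
Line 2: ['triangle', 'silver', 'bright'] (min_width=22, slack=1)
Line 3: ['any', 'machine', 'absolute'] (min_width=20, slack=3)
Line 4: ['banana', 'matrix', 'on', 'paper'] (min_width=22, slack=1)
Line 5: ['progress', 'journey', 'box'] (min_width=20, slack=3)
Total lines: 5

Answer: 5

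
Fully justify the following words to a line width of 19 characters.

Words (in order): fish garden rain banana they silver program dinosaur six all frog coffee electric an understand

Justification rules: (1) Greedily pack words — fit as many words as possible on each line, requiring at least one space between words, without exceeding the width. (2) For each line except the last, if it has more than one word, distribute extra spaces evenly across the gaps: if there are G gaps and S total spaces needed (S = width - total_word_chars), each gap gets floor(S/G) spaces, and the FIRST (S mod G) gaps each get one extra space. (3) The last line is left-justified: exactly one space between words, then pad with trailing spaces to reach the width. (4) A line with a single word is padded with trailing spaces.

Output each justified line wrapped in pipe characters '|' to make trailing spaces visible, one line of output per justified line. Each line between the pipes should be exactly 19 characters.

Line 1: ['fish', 'garden', 'rain'] (min_width=16, slack=3)
Line 2: ['banana', 'they', 'silver'] (min_width=18, slack=1)
Line 3: ['program', 'dinosaur'] (min_width=16, slack=3)
Line 4: ['six', 'all', 'frog', 'coffee'] (min_width=19, slack=0)
Line 5: ['electric', 'an'] (min_width=11, slack=8)
Line 6: ['understand'] (min_width=10, slack=9)

Answer: |fish   garden  rain|
|banana  they silver|
|program    dinosaur|
|six all frog coffee|
|electric         an|
|understand         |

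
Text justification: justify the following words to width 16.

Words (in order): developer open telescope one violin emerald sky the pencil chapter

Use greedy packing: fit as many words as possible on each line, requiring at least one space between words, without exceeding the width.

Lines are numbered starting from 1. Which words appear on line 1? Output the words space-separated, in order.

Answer: developer open

Derivation:
Line 1: ['developer', 'open'] (min_width=14, slack=2)
Line 2: ['telescope', 'one'] (min_width=13, slack=3)
Line 3: ['violin', 'emerald'] (min_width=14, slack=2)
Line 4: ['sky', 'the', 'pencil'] (min_width=14, slack=2)
Line 5: ['chapter'] (min_width=7, slack=9)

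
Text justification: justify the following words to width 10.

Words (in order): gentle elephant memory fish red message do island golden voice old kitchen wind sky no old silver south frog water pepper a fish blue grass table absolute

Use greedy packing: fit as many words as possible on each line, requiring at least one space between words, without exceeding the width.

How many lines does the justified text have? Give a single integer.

Line 1: ['gentle'] (min_width=6, slack=4)
Line 2: ['elephant'] (min_width=8, slack=2)
Line 3: ['memory'] (min_width=6, slack=4)
Line 4: ['fish', 'red'] (min_width=8, slack=2)
Line 5: ['message', 'do'] (min_width=10, slack=0)
Line 6: ['island'] (min_width=6, slack=4)
Line 7: ['golden'] (min_width=6, slack=4)
Line 8: ['voice', 'old'] (min_width=9, slack=1)
Line 9: ['kitchen'] (min_width=7, slack=3)
Line 10: ['wind', 'sky'] (min_width=8, slack=2)
Line 11: ['no', 'old'] (min_width=6, slack=4)
Line 12: ['silver'] (min_width=6, slack=4)
Line 13: ['south', 'frog'] (min_width=10, slack=0)
Line 14: ['water'] (min_width=5, slack=5)
Line 15: ['pepper', 'a'] (min_width=8, slack=2)
Line 16: ['fish', 'blue'] (min_width=9, slack=1)
Line 17: ['grass'] (min_width=5, slack=5)
Line 18: ['table'] (min_width=5, slack=5)
Line 19: ['absolute'] (min_width=8, slack=2)
Total lines: 19

Answer: 19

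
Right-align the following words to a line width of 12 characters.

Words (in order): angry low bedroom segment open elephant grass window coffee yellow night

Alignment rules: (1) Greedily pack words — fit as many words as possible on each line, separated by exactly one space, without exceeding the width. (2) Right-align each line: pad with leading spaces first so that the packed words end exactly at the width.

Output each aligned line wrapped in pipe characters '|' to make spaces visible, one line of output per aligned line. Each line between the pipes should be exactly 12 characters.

Line 1: ['angry', 'low'] (min_width=9, slack=3)
Line 2: ['bedroom'] (min_width=7, slack=5)
Line 3: ['segment', 'open'] (min_width=12, slack=0)
Line 4: ['elephant'] (min_width=8, slack=4)
Line 5: ['grass', 'window'] (min_width=12, slack=0)
Line 6: ['coffee'] (min_width=6, slack=6)
Line 7: ['yellow', 'night'] (min_width=12, slack=0)

Answer: |   angry low|
|     bedroom|
|segment open|
|    elephant|
|grass window|
|      coffee|
|yellow night|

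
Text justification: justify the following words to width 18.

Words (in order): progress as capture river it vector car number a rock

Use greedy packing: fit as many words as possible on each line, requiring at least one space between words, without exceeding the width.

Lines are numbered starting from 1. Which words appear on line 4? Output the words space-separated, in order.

Line 1: ['progress', 'as'] (min_width=11, slack=7)
Line 2: ['capture', 'river', 'it'] (min_width=16, slack=2)
Line 3: ['vector', 'car', 'number'] (min_width=17, slack=1)
Line 4: ['a', 'rock'] (min_width=6, slack=12)

Answer: a rock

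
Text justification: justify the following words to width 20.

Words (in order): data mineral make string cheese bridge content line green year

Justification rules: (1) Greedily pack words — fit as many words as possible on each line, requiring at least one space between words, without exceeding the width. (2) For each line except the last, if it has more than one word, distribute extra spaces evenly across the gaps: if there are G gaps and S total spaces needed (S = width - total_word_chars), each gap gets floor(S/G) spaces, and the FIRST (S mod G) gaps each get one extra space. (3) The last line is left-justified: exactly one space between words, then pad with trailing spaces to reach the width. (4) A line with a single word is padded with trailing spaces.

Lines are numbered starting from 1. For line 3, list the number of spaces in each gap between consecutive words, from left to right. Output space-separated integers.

Line 1: ['data', 'mineral', 'make'] (min_width=17, slack=3)
Line 2: ['string', 'cheese', 'bridge'] (min_width=20, slack=0)
Line 3: ['content', 'line', 'green'] (min_width=18, slack=2)
Line 4: ['year'] (min_width=4, slack=16)

Answer: 2 2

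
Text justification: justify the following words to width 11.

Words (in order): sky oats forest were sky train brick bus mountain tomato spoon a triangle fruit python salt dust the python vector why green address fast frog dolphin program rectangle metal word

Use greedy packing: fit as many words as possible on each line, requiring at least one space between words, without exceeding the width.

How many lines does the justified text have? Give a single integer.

Line 1: ['sky', 'oats'] (min_width=8, slack=3)
Line 2: ['forest', 'were'] (min_width=11, slack=0)
Line 3: ['sky', 'train'] (min_width=9, slack=2)
Line 4: ['brick', 'bus'] (min_width=9, slack=2)
Line 5: ['mountain'] (min_width=8, slack=3)
Line 6: ['tomato'] (min_width=6, slack=5)
Line 7: ['spoon', 'a'] (min_width=7, slack=4)
Line 8: ['triangle'] (min_width=8, slack=3)
Line 9: ['fruit'] (min_width=5, slack=6)
Line 10: ['python', 'salt'] (min_width=11, slack=0)
Line 11: ['dust', 'the'] (min_width=8, slack=3)
Line 12: ['python'] (min_width=6, slack=5)
Line 13: ['vector', 'why'] (min_width=10, slack=1)
Line 14: ['green'] (min_width=5, slack=6)
Line 15: ['address'] (min_width=7, slack=4)
Line 16: ['fast', 'frog'] (min_width=9, slack=2)
Line 17: ['dolphin'] (min_width=7, slack=4)
Line 18: ['program'] (min_width=7, slack=4)
Line 19: ['rectangle'] (min_width=9, slack=2)
Line 20: ['metal', 'word'] (min_width=10, slack=1)
Total lines: 20

Answer: 20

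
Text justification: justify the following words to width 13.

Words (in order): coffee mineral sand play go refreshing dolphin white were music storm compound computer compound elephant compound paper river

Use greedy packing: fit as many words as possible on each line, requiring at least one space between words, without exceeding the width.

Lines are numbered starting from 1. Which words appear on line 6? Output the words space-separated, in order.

Answer: were music

Derivation:
Line 1: ['coffee'] (min_width=6, slack=7)
Line 2: ['mineral', 'sand'] (min_width=12, slack=1)
Line 3: ['play', 'go'] (min_width=7, slack=6)
Line 4: ['refreshing'] (min_width=10, slack=3)
Line 5: ['dolphin', 'white'] (min_width=13, slack=0)
Line 6: ['were', 'music'] (min_width=10, slack=3)
Line 7: ['storm'] (min_width=5, slack=8)
Line 8: ['compound'] (min_width=8, slack=5)
Line 9: ['computer'] (min_width=8, slack=5)
Line 10: ['compound'] (min_width=8, slack=5)
Line 11: ['elephant'] (min_width=8, slack=5)
Line 12: ['compound'] (min_width=8, slack=5)
Line 13: ['paper', 'river'] (min_width=11, slack=2)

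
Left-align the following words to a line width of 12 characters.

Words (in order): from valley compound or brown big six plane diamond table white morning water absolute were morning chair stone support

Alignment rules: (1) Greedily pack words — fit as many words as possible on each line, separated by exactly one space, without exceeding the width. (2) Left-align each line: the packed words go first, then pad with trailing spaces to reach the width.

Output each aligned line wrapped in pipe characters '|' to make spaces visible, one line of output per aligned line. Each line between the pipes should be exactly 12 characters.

Line 1: ['from', 'valley'] (min_width=11, slack=1)
Line 2: ['compound', 'or'] (min_width=11, slack=1)
Line 3: ['brown', 'big'] (min_width=9, slack=3)
Line 4: ['six', 'plane'] (min_width=9, slack=3)
Line 5: ['diamond'] (min_width=7, slack=5)
Line 6: ['table', 'white'] (min_width=11, slack=1)
Line 7: ['morning'] (min_width=7, slack=5)
Line 8: ['water'] (min_width=5, slack=7)
Line 9: ['absolute'] (min_width=8, slack=4)
Line 10: ['were', 'morning'] (min_width=12, slack=0)
Line 11: ['chair', 'stone'] (min_width=11, slack=1)
Line 12: ['support'] (min_width=7, slack=5)

Answer: |from valley |
|compound or |
|brown big   |
|six plane   |
|diamond     |
|table white |
|morning     |
|water       |
|absolute    |
|were morning|
|chair stone |
|support     |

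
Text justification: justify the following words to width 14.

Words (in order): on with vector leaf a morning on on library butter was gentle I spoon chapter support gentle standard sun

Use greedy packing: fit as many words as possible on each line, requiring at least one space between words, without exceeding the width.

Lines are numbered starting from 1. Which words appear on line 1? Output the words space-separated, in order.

Answer: on with vector

Derivation:
Line 1: ['on', 'with', 'vector'] (min_width=14, slack=0)
Line 2: ['leaf', 'a', 'morning'] (min_width=14, slack=0)
Line 3: ['on', 'on', 'library'] (min_width=13, slack=1)
Line 4: ['butter', 'was'] (min_width=10, slack=4)
Line 5: ['gentle', 'I', 'spoon'] (min_width=14, slack=0)
Line 6: ['chapter'] (min_width=7, slack=7)
Line 7: ['support', 'gentle'] (min_width=14, slack=0)
Line 8: ['standard', 'sun'] (min_width=12, slack=2)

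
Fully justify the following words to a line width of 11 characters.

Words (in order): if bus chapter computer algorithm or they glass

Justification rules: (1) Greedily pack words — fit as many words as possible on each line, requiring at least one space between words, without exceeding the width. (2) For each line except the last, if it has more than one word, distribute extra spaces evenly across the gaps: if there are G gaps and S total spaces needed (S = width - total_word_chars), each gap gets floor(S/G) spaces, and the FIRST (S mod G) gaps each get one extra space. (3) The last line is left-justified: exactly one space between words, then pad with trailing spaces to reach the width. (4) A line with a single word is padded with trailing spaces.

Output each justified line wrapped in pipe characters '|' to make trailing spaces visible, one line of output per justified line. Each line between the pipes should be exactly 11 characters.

Line 1: ['if', 'bus'] (min_width=6, slack=5)
Line 2: ['chapter'] (min_width=7, slack=4)
Line 3: ['computer'] (min_width=8, slack=3)
Line 4: ['algorithm'] (min_width=9, slack=2)
Line 5: ['or', 'they'] (min_width=7, slack=4)
Line 6: ['glass'] (min_width=5, slack=6)

Answer: |if      bus|
|chapter    |
|computer   |
|algorithm  |
|or     they|
|glass      |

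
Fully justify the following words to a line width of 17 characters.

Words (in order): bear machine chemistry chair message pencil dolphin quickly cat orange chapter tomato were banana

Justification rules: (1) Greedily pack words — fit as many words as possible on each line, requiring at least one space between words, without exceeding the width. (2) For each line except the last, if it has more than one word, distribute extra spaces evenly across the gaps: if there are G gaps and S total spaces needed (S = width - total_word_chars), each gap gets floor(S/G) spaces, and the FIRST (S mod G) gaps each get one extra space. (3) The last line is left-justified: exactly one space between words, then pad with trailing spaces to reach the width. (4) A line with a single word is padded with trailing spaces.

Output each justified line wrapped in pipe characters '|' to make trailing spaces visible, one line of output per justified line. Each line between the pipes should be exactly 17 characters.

Answer: |bear      machine|
|chemistry   chair|
|message    pencil|
|dolphin   quickly|
|cat        orange|
|chapter    tomato|
|were banana      |

Derivation:
Line 1: ['bear', 'machine'] (min_width=12, slack=5)
Line 2: ['chemistry', 'chair'] (min_width=15, slack=2)
Line 3: ['message', 'pencil'] (min_width=14, slack=3)
Line 4: ['dolphin', 'quickly'] (min_width=15, slack=2)
Line 5: ['cat', 'orange'] (min_width=10, slack=7)
Line 6: ['chapter', 'tomato'] (min_width=14, slack=3)
Line 7: ['were', 'banana'] (min_width=11, slack=6)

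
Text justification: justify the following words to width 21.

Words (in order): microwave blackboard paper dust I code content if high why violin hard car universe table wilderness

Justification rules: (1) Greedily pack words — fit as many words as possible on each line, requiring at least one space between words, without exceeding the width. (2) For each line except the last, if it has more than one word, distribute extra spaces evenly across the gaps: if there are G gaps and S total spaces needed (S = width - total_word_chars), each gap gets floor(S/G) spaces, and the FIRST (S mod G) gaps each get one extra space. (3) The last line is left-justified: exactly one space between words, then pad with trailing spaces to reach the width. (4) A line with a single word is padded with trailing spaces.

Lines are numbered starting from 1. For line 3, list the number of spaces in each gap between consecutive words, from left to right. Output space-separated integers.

Line 1: ['microwave', 'blackboard'] (min_width=20, slack=1)
Line 2: ['paper', 'dust', 'I', 'code'] (min_width=17, slack=4)
Line 3: ['content', 'if', 'high', 'why'] (min_width=19, slack=2)
Line 4: ['violin', 'hard', 'car'] (min_width=15, slack=6)
Line 5: ['universe', 'table'] (min_width=14, slack=7)
Line 6: ['wilderness'] (min_width=10, slack=11)

Answer: 2 2 1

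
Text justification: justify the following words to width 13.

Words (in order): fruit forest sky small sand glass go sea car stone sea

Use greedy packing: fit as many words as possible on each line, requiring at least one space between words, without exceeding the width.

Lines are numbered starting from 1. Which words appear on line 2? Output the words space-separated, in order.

Answer: sky small

Derivation:
Line 1: ['fruit', 'forest'] (min_width=12, slack=1)
Line 2: ['sky', 'small'] (min_width=9, slack=4)
Line 3: ['sand', 'glass', 'go'] (min_width=13, slack=0)
Line 4: ['sea', 'car', 'stone'] (min_width=13, slack=0)
Line 5: ['sea'] (min_width=3, slack=10)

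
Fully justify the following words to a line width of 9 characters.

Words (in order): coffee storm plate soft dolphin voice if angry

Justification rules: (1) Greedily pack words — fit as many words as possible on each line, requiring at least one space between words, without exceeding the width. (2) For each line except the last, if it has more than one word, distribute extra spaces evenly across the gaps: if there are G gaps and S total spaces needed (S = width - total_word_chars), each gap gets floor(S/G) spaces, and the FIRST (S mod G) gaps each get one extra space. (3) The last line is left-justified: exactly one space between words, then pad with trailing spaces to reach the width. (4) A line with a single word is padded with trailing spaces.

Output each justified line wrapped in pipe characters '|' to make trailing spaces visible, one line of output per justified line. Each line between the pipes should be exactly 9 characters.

Line 1: ['coffee'] (min_width=6, slack=3)
Line 2: ['storm'] (min_width=5, slack=4)
Line 3: ['plate'] (min_width=5, slack=4)
Line 4: ['soft'] (min_width=4, slack=5)
Line 5: ['dolphin'] (min_width=7, slack=2)
Line 6: ['voice', 'if'] (min_width=8, slack=1)
Line 7: ['angry'] (min_width=5, slack=4)

Answer: |coffee   |
|storm    |
|plate    |
|soft     |
|dolphin  |
|voice  if|
|angry    |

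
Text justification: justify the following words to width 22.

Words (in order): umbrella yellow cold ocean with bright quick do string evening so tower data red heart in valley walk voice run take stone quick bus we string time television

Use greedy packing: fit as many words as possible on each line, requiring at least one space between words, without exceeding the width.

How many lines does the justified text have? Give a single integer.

Answer: 8

Derivation:
Line 1: ['umbrella', 'yellow', 'cold'] (min_width=20, slack=2)
Line 2: ['ocean', 'with', 'bright'] (min_width=17, slack=5)
Line 3: ['quick', 'do', 'string'] (min_width=15, slack=7)
Line 4: ['evening', 'so', 'tower', 'data'] (min_width=21, slack=1)
Line 5: ['red', 'heart', 'in', 'valley'] (min_width=19, slack=3)
Line 6: ['walk', 'voice', 'run', 'take'] (min_width=19, slack=3)
Line 7: ['stone', 'quick', 'bus', 'we'] (min_width=18, slack=4)
Line 8: ['string', 'time', 'television'] (min_width=22, slack=0)
Total lines: 8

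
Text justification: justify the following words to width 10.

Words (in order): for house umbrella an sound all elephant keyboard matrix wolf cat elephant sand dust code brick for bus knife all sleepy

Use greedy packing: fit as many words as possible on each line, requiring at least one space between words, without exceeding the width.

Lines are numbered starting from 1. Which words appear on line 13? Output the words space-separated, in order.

Line 1: ['for', 'house'] (min_width=9, slack=1)
Line 2: ['umbrella'] (min_width=8, slack=2)
Line 3: ['an', 'sound'] (min_width=8, slack=2)
Line 4: ['all'] (min_width=3, slack=7)
Line 5: ['elephant'] (min_width=8, slack=2)
Line 6: ['keyboard'] (min_width=8, slack=2)
Line 7: ['matrix'] (min_width=6, slack=4)
Line 8: ['wolf', 'cat'] (min_width=8, slack=2)
Line 9: ['elephant'] (min_width=8, slack=2)
Line 10: ['sand', 'dust'] (min_width=9, slack=1)
Line 11: ['code', 'brick'] (min_width=10, slack=0)
Line 12: ['for', 'bus'] (min_width=7, slack=3)
Line 13: ['knife', 'all'] (min_width=9, slack=1)
Line 14: ['sleepy'] (min_width=6, slack=4)

Answer: knife all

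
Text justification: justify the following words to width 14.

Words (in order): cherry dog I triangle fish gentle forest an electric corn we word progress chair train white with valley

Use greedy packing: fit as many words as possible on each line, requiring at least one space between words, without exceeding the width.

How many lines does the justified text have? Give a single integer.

Line 1: ['cherry', 'dog', 'I'] (min_width=12, slack=2)
Line 2: ['triangle', 'fish'] (min_width=13, slack=1)
Line 3: ['gentle', 'forest'] (min_width=13, slack=1)
Line 4: ['an', 'electric'] (min_width=11, slack=3)
Line 5: ['corn', 'we', 'word'] (min_width=12, slack=2)
Line 6: ['progress', 'chair'] (min_width=14, slack=0)
Line 7: ['train', 'white'] (min_width=11, slack=3)
Line 8: ['with', 'valley'] (min_width=11, slack=3)
Total lines: 8

Answer: 8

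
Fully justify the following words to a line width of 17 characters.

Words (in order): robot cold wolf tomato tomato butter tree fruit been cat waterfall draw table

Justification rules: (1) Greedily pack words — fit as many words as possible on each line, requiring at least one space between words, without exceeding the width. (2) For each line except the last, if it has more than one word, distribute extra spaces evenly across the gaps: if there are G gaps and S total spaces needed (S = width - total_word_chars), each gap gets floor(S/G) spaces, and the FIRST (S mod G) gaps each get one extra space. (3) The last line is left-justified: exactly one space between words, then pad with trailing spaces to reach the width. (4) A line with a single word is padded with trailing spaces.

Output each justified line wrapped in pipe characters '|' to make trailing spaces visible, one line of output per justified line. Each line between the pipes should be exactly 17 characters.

Answer: |robot  cold  wolf|
|tomato     tomato|
|butter tree fruit|
|been          cat|
|waterfall    draw|
|table            |

Derivation:
Line 1: ['robot', 'cold', 'wolf'] (min_width=15, slack=2)
Line 2: ['tomato', 'tomato'] (min_width=13, slack=4)
Line 3: ['butter', 'tree', 'fruit'] (min_width=17, slack=0)
Line 4: ['been', 'cat'] (min_width=8, slack=9)
Line 5: ['waterfall', 'draw'] (min_width=14, slack=3)
Line 6: ['table'] (min_width=5, slack=12)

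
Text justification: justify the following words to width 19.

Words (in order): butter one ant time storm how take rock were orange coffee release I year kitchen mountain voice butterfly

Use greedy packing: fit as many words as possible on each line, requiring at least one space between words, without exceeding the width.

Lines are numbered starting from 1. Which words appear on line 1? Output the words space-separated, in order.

Answer: butter one ant time

Derivation:
Line 1: ['butter', 'one', 'ant', 'time'] (min_width=19, slack=0)
Line 2: ['storm', 'how', 'take', 'rock'] (min_width=19, slack=0)
Line 3: ['were', 'orange', 'coffee'] (min_width=18, slack=1)
Line 4: ['release', 'I', 'year'] (min_width=14, slack=5)
Line 5: ['kitchen', 'mountain'] (min_width=16, slack=3)
Line 6: ['voice', 'butterfly'] (min_width=15, slack=4)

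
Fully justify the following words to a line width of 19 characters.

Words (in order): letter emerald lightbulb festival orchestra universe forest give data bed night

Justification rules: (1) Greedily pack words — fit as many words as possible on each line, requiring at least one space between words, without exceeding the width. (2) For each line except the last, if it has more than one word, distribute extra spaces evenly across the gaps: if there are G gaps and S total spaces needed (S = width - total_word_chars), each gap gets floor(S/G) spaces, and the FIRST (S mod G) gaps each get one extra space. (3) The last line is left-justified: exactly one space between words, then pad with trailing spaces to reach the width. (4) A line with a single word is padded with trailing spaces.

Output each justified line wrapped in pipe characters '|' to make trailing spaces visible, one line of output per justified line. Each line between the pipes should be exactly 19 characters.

Line 1: ['letter', 'emerald'] (min_width=14, slack=5)
Line 2: ['lightbulb', 'festival'] (min_width=18, slack=1)
Line 3: ['orchestra', 'universe'] (min_width=18, slack=1)
Line 4: ['forest', 'give', 'data'] (min_width=16, slack=3)
Line 5: ['bed', 'night'] (min_width=9, slack=10)

Answer: |letter      emerald|
|lightbulb  festival|
|orchestra  universe|
|forest   give  data|
|bed night          |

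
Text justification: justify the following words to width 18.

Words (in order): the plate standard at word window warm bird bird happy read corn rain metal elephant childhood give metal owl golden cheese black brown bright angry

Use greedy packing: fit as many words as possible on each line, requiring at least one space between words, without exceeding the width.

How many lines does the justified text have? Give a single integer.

Answer: 10

Derivation:
Line 1: ['the', 'plate', 'standard'] (min_width=18, slack=0)
Line 2: ['at', 'word', 'window'] (min_width=14, slack=4)
Line 3: ['warm', 'bird', 'bird'] (min_width=14, slack=4)
Line 4: ['happy', 'read', 'corn'] (min_width=15, slack=3)
Line 5: ['rain', 'metal'] (min_width=10, slack=8)
Line 6: ['elephant', 'childhood'] (min_width=18, slack=0)
Line 7: ['give', 'metal', 'owl'] (min_width=14, slack=4)
Line 8: ['golden', 'cheese'] (min_width=13, slack=5)
Line 9: ['black', 'brown', 'bright'] (min_width=18, slack=0)
Line 10: ['angry'] (min_width=5, slack=13)
Total lines: 10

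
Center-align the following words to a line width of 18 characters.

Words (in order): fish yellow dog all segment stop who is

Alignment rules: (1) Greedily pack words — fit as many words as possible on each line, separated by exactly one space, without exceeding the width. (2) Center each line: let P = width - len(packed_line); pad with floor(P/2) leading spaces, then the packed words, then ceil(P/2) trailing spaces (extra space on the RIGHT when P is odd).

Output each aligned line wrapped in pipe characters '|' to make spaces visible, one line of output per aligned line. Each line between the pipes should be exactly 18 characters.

Answer: | fish yellow dog  |
| all segment stop |
|      who is      |

Derivation:
Line 1: ['fish', 'yellow', 'dog'] (min_width=15, slack=3)
Line 2: ['all', 'segment', 'stop'] (min_width=16, slack=2)
Line 3: ['who', 'is'] (min_width=6, slack=12)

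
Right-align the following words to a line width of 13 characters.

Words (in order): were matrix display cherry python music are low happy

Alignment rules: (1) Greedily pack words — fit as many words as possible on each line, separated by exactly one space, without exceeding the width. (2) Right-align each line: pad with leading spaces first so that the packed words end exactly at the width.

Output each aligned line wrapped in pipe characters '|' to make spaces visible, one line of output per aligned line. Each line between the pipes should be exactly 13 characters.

Line 1: ['were', 'matrix'] (min_width=11, slack=2)
Line 2: ['display'] (min_width=7, slack=6)
Line 3: ['cherry', 'python'] (min_width=13, slack=0)
Line 4: ['music', 'are', 'low'] (min_width=13, slack=0)
Line 5: ['happy'] (min_width=5, slack=8)

Answer: |  were matrix|
|      display|
|cherry python|
|music are low|
|        happy|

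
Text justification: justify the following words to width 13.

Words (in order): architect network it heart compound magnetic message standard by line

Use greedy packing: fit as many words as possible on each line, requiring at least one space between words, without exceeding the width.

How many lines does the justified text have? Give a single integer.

Answer: 8

Derivation:
Line 1: ['architect'] (min_width=9, slack=4)
Line 2: ['network', 'it'] (min_width=10, slack=3)
Line 3: ['heart'] (min_width=5, slack=8)
Line 4: ['compound'] (min_width=8, slack=5)
Line 5: ['magnetic'] (min_width=8, slack=5)
Line 6: ['message'] (min_width=7, slack=6)
Line 7: ['standard', 'by'] (min_width=11, slack=2)
Line 8: ['line'] (min_width=4, slack=9)
Total lines: 8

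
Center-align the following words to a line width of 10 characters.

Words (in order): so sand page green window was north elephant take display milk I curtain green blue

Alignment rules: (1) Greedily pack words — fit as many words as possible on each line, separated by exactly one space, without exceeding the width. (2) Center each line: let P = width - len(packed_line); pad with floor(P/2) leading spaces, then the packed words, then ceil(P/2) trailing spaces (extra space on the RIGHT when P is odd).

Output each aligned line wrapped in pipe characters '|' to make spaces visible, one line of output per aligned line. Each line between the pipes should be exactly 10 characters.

Answer: | so sand  |
|page green|
|window was|
|  north   |
| elephant |
|   take   |
| display  |
|  milk I  |
| curtain  |
|green blue|

Derivation:
Line 1: ['so', 'sand'] (min_width=7, slack=3)
Line 2: ['page', 'green'] (min_width=10, slack=0)
Line 3: ['window', 'was'] (min_width=10, slack=0)
Line 4: ['north'] (min_width=5, slack=5)
Line 5: ['elephant'] (min_width=8, slack=2)
Line 6: ['take'] (min_width=4, slack=6)
Line 7: ['display'] (min_width=7, slack=3)
Line 8: ['milk', 'I'] (min_width=6, slack=4)
Line 9: ['curtain'] (min_width=7, slack=3)
Line 10: ['green', 'blue'] (min_width=10, slack=0)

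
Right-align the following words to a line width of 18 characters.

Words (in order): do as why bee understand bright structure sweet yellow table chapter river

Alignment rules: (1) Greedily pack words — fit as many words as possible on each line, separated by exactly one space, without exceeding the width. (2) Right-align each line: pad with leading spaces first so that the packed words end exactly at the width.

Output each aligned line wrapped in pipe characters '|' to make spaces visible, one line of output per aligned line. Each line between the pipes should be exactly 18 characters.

Line 1: ['do', 'as', 'why', 'bee'] (min_width=13, slack=5)
Line 2: ['understand', 'bright'] (min_width=17, slack=1)
Line 3: ['structure', 'sweet'] (min_width=15, slack=3)
Line 4: ['yellow', 'table'] (min_width=12, slack=6)
Line 5: ['chapter', 'river'] (min_width=13, slack=5)

Answer: |     do as why bee|
| understand bright|
|   structure sweet|
|      yellow table|
|     chapter river|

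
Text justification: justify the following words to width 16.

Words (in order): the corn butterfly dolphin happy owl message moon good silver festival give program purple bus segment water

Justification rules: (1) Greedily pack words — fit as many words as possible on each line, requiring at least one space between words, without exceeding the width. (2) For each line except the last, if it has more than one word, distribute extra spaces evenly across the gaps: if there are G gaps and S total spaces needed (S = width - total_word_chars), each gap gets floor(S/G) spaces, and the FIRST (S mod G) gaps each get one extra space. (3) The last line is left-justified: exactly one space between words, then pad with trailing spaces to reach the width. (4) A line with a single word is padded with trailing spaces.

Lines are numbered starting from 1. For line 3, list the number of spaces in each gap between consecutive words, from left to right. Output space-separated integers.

Answer: 4

Derivation:
Line 1: ['the', 'corn'] (min_width=8, slack=8)
Line 2: ['butterfly'] (min_width=9, slack=7)
Line 3: ['dolphin', 'happy'] (min_width=13, slack=3)
Line 4: ['owl', 'message', 'moon'] (min_width=16, slack=0)
Line 5: ['good', 'silver'] (min_width=11, slack=5)
Line 6: ['festival', 'give'] (min_width=13, slack=3)
Line 7: ['program', 'purple'] (min_width=14, slack=2)
Line 8: ['bus', 'segment'] (min_width=11, slack=5)
Line 9: ['water'] (min_width=5, slack=11)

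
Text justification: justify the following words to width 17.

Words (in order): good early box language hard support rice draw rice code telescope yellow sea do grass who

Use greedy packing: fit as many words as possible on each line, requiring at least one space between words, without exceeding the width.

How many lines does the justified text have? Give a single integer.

Answer: 6

Derivation:
Line 1: ['good', 'early', 'box'] (min_width=14, slack=3)
Line 2: ['language', 'hard'] (min_width=13, slack=4)
Line 3: ['support', 'rice', 'draw'] (min_width=17, slack=0)
Line 4: ['rice', 'code'] (min_width=9, slack=8)
Line 5: ['telescope', 'yellow'] (min_width=16, slack=1)
Line 6: ['sea', 'do', 'grass', 'who'] (min_width=16, slack=1)
Total lines: 6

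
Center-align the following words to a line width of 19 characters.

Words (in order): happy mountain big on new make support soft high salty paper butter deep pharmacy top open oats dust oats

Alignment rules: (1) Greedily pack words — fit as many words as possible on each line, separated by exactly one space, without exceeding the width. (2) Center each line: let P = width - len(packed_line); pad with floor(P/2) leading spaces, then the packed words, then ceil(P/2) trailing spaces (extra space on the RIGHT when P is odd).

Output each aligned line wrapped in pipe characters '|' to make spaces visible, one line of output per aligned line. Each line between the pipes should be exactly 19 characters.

Answer: |happy mountain big |
|on new make support|
|  soft high salty  |
| paper butter deep |
| pharmacy top open |
|  oats dust oats   |

Derivation:
Line 1: ['happy', 'mountain', 'big'] (min_width=18, slack=1)
Line 2: ['on', 'new', 'make', 'support'] (min_width=19, slack=0)
Line 3: ['soft', 'high', 'salty'] (min_width=15, slack=4)
Line 4: ['paper', 'butter', 'deep'] (min_width=17, slack=2)
Line 5: ['pharmacy', 'top', 'open'] (min_width=17, slack=2)
Line 6: ['oats', 'dust', 'oats'] (min_width=14, slack=5)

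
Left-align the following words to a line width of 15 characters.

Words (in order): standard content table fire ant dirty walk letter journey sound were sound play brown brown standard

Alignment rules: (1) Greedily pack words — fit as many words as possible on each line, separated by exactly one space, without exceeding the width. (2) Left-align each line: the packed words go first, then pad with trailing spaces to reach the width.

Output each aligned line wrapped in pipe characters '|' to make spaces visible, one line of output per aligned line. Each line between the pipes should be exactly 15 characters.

Answer: |standard       |
|content table  |
|fire ant dirty |
|walk letter    |
|journey sound  |
|were sound play|
|brown brown    |
|standard       |

Derivation:
Line 1: ['standard'] (min_width=8, slack=7)
Line 2: ['content', 'table'] (min_width=13, slack=2)
Line 3: ['fire', 'ant', 'dirty'] (min_width=14, slack=1)
Line 4: ['walk', 'letter'] (min_width=11, slack=4)
Line 5: ['journey', 'sound'] (min_width=13, slack=2)
Line 6: ['were', 'sound', 'play'] (min_width=15, slack=0)
Line 7: ['brown', 'brown'] (min_width=11, slack=4)
Line 8: ['standard'] (min_width=8, slack=7)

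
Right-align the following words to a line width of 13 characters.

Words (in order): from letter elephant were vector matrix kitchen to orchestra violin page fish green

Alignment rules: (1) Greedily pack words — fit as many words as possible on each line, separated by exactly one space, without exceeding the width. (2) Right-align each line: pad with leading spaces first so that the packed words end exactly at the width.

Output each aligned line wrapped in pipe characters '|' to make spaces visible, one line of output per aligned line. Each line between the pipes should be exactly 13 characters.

Line 1: ['from', 'letter'] (min_width=11, slack=2)
Line 2: ['elephant', 'were'] (min_width=13, slack=0)
Line 3: ['vector', 'matrix'] (min_width=13, slack=0)
Line 4: ['kitchen', 'to'] (min_width=10, slack=3)
Line 5: ['orchestra'] (min_width=9, slack=4)
Line 6: ['violin', 'page'] (min_width=11, slack=2)
Line 7: ['fish', 'green'] (min_width=10, slack=3)

Answer: |  from letter|
|elephant were|
|vector matrix|
|   kitchen to|
|    orchestra|
|  violin page|
|   fish green|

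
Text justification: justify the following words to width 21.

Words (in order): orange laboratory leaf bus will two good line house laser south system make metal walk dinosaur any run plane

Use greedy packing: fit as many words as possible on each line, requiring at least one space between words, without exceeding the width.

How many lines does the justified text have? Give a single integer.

Line 1: ['orange', 'laboratory'] (min_width=17, slack=4)
Line 2: ['leaf', 'bus', 'will', 'two'] (min_width=17, slack=4)
Line 3: ['good', 'line', 'house', 'laser'] (min_width=21, slack=0)
Line 4: ['south', 'system', 'make'] (min_width=17, slack=4)
Line 5: ['metal', 'walk', 'dinosaur'] (min_width=19, slack=2)
Line 6: ['any', 'run', 'plane'] (min_width=13, slack=8)
Total lines: 6

Answer: 6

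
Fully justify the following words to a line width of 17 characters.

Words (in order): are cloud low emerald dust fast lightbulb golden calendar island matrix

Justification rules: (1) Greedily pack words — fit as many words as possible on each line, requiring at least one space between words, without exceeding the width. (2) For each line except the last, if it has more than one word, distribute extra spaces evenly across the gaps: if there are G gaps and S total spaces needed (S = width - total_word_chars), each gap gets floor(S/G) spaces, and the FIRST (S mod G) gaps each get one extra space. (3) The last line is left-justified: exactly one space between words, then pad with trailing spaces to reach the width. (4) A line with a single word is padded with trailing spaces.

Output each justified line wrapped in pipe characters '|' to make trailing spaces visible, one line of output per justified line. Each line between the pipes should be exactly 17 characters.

Answer: |are   cloud   low|
|emerald dust fast|
|lightbulb  golden|
|calendar   island|
|matrix           |

Derivation:
Line 1: ['are', 'cloud', 'low'] (min_width=13, slack=4)
Line 2: ['emerald', 'dust', 'fast'] (min_width=17, slack=0)
Line 3: ['lightbulb', 'golden'] (min_width=16, slack=1)
Line 4: ['calendar', 'island'] (min_width=15, slack=2)
Line 5: ['matrix'] (min_width=6, slack=11)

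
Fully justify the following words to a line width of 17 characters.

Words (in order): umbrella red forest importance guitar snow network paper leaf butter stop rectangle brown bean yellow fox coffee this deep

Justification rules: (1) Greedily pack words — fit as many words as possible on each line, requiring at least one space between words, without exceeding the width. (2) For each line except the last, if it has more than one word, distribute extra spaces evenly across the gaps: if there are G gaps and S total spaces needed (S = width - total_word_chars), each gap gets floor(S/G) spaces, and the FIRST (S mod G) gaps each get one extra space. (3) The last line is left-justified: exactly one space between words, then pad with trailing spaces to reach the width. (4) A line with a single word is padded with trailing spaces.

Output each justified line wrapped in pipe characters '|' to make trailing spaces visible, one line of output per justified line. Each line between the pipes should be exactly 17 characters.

Answer: |umbrella      red|
|forest importance|
|guitar       snow|
|network     paper|
|leaf  butter stop|
|rectangle   brown|
|bean  yellow  fox|
|coffee this deep |

Derivation:
Line 1: ['umbrella', 'red'] (min_width=12, slack=5)
Line 2: ['forest', 'importance'] (min_width=17, slack=0)
Line 3: ['guitar', 'snow'] (min_width=11, slack=6)
Line 4: ['network', 'paper'] (min_width=13, slack=4)
Line 5: ['leaf', 'butter', 'stop'] (min_width=16, slack=1)
Line 6: ['rectangle', 'brown'] (min_width=15, slack=2)
Line 7: ['bean', 'yellow', 'fox'] (min_width=15, slack=2)
Line 8: ['coffee', 'this', 'deep'] (min_width=16, slack=1)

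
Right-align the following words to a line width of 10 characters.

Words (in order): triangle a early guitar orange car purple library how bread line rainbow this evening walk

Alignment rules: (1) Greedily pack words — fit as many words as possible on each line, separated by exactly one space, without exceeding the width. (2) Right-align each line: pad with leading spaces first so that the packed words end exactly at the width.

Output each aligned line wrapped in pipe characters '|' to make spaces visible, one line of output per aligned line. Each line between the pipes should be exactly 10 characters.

Line 1: ['triangle', 'a'] (min_width=10, slack=0)
Line 2: ['early'] (min_width=5, slack=5)
Line 3: ['guitar'] (min_width=6, slack=4)
Line 4: ['orange', 'car'] (min_width=10, slack=0)
Line 5: ['purple'] (min_width=6, slack=4)
Line 6: ['library'] (min_width=7, slack=3)
Line 7: ['how', 'bread'] (min_width=9, slack=1)
Line 8: ['line'] (min_width=4, slack=6)
Line 9: ['rainbow'] (min_width=7, slack=3)
Line 10: ['this'] (min_width=4, slack=6)
Line 11: ['evening'] (min_width=7, slack=3)
Line 12: ['walk'] (min_width=4, slack=6)

Answer: |triangle a|
|     early|
|    guitar|
|orange car|
|    purple|
|   library|
| how bread|
|      line|
|   rainbow|
|      this|
|   evening|
|      walk|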